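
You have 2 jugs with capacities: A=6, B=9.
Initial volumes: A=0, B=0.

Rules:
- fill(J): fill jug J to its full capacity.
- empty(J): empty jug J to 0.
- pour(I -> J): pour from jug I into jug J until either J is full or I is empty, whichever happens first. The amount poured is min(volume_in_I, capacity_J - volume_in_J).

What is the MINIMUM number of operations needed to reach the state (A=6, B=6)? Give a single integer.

BFS from (A=0, B=0). One shortest path:
  1. fill(A) -> (A=6 B=0)
  2. pour(A -> B) -> (A=0 B=6)
  3. fill(A) -> (A=6 B=6)
Reached target in 3 moves.

Answer: 3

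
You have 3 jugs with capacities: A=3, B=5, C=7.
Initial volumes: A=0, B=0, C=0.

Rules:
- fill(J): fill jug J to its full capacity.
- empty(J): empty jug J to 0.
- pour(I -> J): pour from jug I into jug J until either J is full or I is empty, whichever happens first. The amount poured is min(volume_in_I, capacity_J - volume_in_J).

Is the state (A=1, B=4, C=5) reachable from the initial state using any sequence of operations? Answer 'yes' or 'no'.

Answer: no

Derivation:
BFS explored all 144 reachable states.
Reachable set includes: (0,0,0), (0,0,1), (0,0,2), (0,0,3), (0,0,4), (0,0,5), (0,0,6), (0,0,7), (0,1,0), (0,1,1), (0,1,2), (0,1,3) ...
Target (A=1, B=4, C=5) not in reachable set → no.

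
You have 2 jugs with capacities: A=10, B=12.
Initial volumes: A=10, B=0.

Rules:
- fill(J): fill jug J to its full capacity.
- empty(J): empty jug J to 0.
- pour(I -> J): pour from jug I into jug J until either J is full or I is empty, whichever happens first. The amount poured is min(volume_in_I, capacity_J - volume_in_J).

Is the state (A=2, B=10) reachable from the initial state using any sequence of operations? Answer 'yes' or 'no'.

Answer: no

Derivation:
BFS explored all 22 reachable states.
Reachable set includes: (0,0), (0,2), (0,4), (0,6), (0,8), (0,10), (0,12), (2,0), (2,12), (4,0), (4,12), (6,0) ...
Target (A=2, B=10) not in reachable set → no.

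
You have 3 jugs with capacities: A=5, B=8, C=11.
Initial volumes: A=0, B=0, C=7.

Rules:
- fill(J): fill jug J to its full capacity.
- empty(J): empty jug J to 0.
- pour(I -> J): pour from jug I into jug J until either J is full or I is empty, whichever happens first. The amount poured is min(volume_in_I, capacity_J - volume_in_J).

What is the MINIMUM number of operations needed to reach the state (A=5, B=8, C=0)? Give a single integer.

Answer: 3

Derivation:
BFS from (A=0, B=0, C=7). One shortest path:
  1. fill(A) -> (A=5 B=0 C=7)
  2. fill(B) -> (A=5 B=8 C=7)
  3. empty(C) -> (A=5 B=8 C=0)
Reached target in 3 moves.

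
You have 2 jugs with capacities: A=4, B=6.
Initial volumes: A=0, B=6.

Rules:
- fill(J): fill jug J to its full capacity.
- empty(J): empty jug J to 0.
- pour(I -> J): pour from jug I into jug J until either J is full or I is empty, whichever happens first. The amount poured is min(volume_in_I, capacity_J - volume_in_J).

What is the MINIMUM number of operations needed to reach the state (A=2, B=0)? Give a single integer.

Answer: 3

Derivation:
BFS from (A=0, B=6). One shortest path:
  1. pour(B -> A) -> (A=4 B=2)
  2. empty(A) -> (A=0 B=2)
  3. pour(B -> A) -> (A=2 B=0)
Reached target in 3 moves.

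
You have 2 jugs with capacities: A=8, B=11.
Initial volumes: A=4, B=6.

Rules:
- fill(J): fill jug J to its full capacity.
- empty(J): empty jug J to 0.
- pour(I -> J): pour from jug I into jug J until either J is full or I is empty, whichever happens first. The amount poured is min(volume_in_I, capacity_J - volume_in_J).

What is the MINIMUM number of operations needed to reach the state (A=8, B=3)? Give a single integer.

BFS from (A=4, B=6). One shortest path:
  1. empty(A) -> (A=0 B=6)
  2. fill(B) -> (A=0 B=11)
  3. pour(B -> A) -> (A=8 B=3)
Reached target in 3 moves.

Answer: 3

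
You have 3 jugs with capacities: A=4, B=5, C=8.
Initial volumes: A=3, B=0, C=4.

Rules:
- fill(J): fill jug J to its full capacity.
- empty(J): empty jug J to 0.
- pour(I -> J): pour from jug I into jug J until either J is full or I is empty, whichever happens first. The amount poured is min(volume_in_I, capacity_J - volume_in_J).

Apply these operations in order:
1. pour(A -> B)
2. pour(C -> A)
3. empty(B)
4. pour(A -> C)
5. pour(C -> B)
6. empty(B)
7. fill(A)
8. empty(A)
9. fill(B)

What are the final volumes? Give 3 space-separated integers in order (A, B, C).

Step 1: pour(A -> B) -> (A=0 B=3 C=4)
Step 2: pour(C -> A) -> (A=4 B=3 C=0)
Step 3: empty(B) -> (A=4 B=0 C=0)
Step 4: pour(A -> C) -> (A=0 B=0 C=4)
Step 5: pour(C -> B) -> (A=0 B=4 C=0)
Step 6: empty(B) -> (A=0 B=0 C=0)
Step 7: fill(A) -> (A=4 B=0 C=0)
Step 8: empty(A) -> (A=0 B=0 C=0)
Step 9: fill(B) -> (A=0 B=5 C=0)

Answer: 0 5 0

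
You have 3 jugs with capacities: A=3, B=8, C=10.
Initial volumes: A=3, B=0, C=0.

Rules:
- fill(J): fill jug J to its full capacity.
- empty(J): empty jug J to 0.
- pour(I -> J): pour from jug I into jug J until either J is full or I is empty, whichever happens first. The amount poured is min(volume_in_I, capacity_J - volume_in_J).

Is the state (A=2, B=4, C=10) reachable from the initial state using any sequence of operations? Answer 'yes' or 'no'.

Answer: yes

Derivation:
BFS from (A=3, B=0, C=0):
  1. empty(A) -> (A=0 B=0 C=0)
  2. fill(B) -> (A=0 B=8 C=0)
  3. pour(B -> A) -> (A=3 B=5 C=0)
  4. pour(A -> C) -> (A=0 B=5 C=3)
  5. pour(B -> A) -> (A=3 B=2 C=3)
  6. pour(A -> C) -> (A=0 B=2 C=6)
  7. pour(B -> A) -> (A=2 B=0 C=6)
  8. fill(B) -> (A=2 B=8 C=6)
  9. pour(B -> C) -> (A=2 B=4 C=10)
Target reached → yes.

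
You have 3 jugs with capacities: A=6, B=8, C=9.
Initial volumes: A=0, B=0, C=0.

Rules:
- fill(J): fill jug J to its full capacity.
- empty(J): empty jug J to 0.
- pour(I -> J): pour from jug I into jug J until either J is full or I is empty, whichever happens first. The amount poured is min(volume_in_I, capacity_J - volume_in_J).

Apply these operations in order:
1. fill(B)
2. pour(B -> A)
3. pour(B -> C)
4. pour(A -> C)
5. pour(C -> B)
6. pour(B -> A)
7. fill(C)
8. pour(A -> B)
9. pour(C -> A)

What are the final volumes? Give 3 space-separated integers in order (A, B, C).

Answer: 6 8 3

Derivation:
Step 1: fill(B) -> (A=0 B=8 C=0)
Step 2: pour(B -> A) -> (A=6 B=2 C=0)
Step 3: pour(B -> C) -> (A=6 B=0 C=2)
Step 4: pour(A -> C) -> (A=0 B=0 C=8)
Step 5: pour(C -> B) -> (A=0 B=8 C=0)
Step 6: pour(B -> A) -> (A=6 B=2 C=0)
Step 7: fill(C) -> (A=6 B=2 C=9)
Step 8: pour(A -> B) -> (A=0 B=8 C=9)
Step 9: pour(C -> A) -> (A=6 B=8 C=3)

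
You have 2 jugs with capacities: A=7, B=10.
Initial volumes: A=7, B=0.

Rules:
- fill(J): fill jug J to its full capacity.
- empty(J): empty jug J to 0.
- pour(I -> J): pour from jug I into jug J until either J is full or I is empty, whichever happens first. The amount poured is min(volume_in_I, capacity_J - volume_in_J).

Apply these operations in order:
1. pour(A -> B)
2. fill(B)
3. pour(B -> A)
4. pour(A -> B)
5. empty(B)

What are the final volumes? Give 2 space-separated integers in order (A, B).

Answer: 0 0

Derivation:
Step 1: pour(A -> B) -> (A=0 B=7)
Step 2: fill(B) -> (A=0 B=10)
Step 3: pour(B -> A) -> (A=7 B=3)
Step 4: pour(A -> B) -> (A=0 B=10)
Step 5: empty(B) -> (A=0 B=0)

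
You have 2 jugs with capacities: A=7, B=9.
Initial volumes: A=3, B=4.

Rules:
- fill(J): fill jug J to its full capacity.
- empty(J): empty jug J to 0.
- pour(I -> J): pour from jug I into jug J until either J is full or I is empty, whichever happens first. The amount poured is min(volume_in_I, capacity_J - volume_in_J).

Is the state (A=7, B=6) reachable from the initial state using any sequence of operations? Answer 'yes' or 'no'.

Answer: yes

Derivation:
BFS from (A=3, B=4):
  1. empty(A) -> (A=0 B=4)
  2. pour(B -> A) -> (A=4 B=0)
  3. fill(B) -> (A=4 B=9)
  4. pour(B -> A) -> (A=7 B=6)
Target reached → yes.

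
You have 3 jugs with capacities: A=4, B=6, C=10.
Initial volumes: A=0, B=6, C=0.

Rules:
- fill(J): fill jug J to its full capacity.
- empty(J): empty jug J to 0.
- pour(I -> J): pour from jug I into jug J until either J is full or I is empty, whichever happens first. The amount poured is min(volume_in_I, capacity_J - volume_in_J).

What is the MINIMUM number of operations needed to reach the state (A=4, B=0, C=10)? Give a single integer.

Answer: 3

Derivation:
BFS from (A=0, B=6, C=0). One shortest path:
  1. fill(A) -> (A=4 B=6 C=0)
  2. empty(B) -> (A=4 B=0 C=0)
  3. fill(C) -> (A=4 B=0 C=10)
Reached target in 3 moves.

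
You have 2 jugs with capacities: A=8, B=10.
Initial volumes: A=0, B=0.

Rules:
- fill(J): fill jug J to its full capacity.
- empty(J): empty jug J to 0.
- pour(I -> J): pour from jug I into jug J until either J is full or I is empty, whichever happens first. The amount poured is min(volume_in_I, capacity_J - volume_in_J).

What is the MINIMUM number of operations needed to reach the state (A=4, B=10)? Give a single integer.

BFS from (A=0, B=0). One shortest path:
  1. fill(A) -> (A=8 B=0)
  2. pour(A -> B) -> (A=0 B=8)
  3. fill(A) -> (A=8 B=8)
  4. pour(A -> B) -> (A=6 B=10)
  5. empty(B) -> (A=6 B=0)
  6. pour(A -> B) -> (A=0 B=6)
  7. fill(A) -> (A=8 B=6)
  8. pour(A -> B) -> (A=4 B=10)
Reached target in 8 moves.

Answer: 8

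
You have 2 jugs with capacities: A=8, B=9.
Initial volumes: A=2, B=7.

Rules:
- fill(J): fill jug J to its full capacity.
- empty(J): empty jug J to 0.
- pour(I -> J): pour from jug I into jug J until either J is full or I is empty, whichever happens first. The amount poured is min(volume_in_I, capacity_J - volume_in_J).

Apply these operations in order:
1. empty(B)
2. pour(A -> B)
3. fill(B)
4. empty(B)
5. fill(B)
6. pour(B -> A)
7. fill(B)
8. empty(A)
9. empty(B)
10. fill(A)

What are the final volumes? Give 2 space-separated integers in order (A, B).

Step 1: empty(B) -> (A=2 B=0)
Step 2: pour(A -> B) -> (A=0 B=2)
Step 3: fill(B) -> (A=0 B=9)
Step 4: empty(B) -> (A=0 B=0)
Step 5: fill(B) -> (A=0 B=9)
Step 6: pour(B -> A) -> (A=8 B=1)
Step 7: fill(B) -> (A=8 B=9)
Step 8: empty(A) -> (A=0 B=9)
Step 9: empty(B) -> (A=0 B=0)
Step 10: fill(A) -> (A=8 B=0)

Answer: 8 0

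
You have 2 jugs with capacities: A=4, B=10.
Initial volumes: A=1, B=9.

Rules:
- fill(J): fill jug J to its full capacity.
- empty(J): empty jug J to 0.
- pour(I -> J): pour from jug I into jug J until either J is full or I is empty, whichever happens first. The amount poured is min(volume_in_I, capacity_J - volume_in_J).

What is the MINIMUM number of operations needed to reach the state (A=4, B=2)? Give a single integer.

Answer: 3

Derivation:
BFS from (A=1, B=9). One shortest path:
  1. pour(B -> A) -> (A=4 B=6)
  2. empty(A) -> (A=0 B=6)
  3. pour(B -> A) -> (A=4 B=2)
Reached target in 3 moves.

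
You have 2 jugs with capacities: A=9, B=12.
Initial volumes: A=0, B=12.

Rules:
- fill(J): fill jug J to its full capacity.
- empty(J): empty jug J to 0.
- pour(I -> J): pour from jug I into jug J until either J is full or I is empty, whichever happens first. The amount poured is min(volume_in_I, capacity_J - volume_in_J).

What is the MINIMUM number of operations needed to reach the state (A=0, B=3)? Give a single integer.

Answer: 2

Derivation:
BFS from (A=0, B=12). One shortest path:
  1. pour(B -> A) -> (A=9 B=3)
  2. empty(A) -> (A=0 B=3)
Reached target in 2 moves.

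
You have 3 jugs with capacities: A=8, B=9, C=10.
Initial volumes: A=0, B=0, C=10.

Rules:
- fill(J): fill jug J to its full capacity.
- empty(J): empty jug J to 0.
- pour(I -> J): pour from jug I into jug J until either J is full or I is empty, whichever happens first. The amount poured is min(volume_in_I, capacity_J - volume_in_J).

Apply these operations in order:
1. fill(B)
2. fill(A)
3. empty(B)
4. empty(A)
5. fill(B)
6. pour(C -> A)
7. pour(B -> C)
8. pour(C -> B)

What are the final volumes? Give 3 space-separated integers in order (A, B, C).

Answer: 8 9 2

Derivation:
Step 1: fill(B) -> (A=0 B=9 C=10)
Step 2: fill(A) -> (A=8 B=9 C=10)
Step 3: empty(B) -> (A=8 B=0 C=10)
Step 4: empty(A) -> (A=0 B=0 C=10)
Step 5: fill(B) -> (A=0 B=9 C=10)
Step 6: pour(C -> A) -> (A=8 B=9 C=2)
Step 7: pour(B -> C) -> (A=8 B=1 C=10)
Step 8: pour(C -> B) -> (A=8 B=9 C=2)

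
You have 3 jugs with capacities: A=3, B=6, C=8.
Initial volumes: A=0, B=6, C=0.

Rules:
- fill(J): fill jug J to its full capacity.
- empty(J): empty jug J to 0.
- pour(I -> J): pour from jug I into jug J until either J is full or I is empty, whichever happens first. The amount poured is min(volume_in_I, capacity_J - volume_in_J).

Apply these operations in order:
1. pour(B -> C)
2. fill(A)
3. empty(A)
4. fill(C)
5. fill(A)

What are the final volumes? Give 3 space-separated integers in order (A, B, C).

Answer: 3 0 8

Derivation:
Step 1: pour(B -> C) -> (A=0 B=0 C=6)
Step 2: fill(A) -> (A=3 B=0 C=6)
Step 3: empty(A) -> (A=0 B=0 C=6)
Step 4: fill(C) -> (A=0 B=0 C=8)
Step 5: fill(A) -> (A=3 B=0 C=8)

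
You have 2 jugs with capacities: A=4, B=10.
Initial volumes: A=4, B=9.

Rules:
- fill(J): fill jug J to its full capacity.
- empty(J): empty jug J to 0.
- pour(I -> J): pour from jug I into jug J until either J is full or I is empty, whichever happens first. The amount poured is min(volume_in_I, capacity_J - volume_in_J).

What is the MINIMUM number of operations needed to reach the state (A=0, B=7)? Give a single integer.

Answer: 5

Derivation:
BFS from (A=4, B=9). One shortest path:
  1. pour(A -> B) -> (A=3 B=10)
  2. empty(B) -> (A=3 B=0)
  3. pour(A -> B) -> (A=0 B=3)
  4. fill(A) -> (A=4 B=3)
  5. pour(A -> B) -> (A=0 B=7)
Reached target in 5 moves.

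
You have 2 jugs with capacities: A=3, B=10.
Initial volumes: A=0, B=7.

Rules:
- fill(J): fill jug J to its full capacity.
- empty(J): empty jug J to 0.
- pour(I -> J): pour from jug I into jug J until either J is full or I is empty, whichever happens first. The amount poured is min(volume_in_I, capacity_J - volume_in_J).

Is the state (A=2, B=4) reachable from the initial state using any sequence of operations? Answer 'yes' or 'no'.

BFS explored all 26 reachable states.
Reachable set includes: (0,0), (0,1), (0,2), (0,3), (0,4), (0,5), (0,6), (0,7), (0,8), (0,9), (0,10), (1,0) ...
Target (A=2, B=4) not in reachable set → no.

Answer: no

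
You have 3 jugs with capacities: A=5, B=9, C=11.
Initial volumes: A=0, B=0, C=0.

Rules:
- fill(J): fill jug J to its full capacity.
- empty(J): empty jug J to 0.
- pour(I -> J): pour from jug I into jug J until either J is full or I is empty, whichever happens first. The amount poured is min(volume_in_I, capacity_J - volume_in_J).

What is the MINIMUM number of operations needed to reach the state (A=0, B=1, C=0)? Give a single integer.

BFS from (A=0, B=0, C=0). One shortest path:
  1. fill(A) -> (A=5 B=0 C=0)
  2. pour(A -> B) -> (A=0 B=5 C=0)
  3. fill(A) -> (A=5 B=5 C=0)
  4. pour(A -> B) -> (A=1 B=9 C=0)
  5. empty(B) -> (A=1 B=0 C=0)
  6. pour(A -> B) -> (A=0 B=1 C=0)
Reached target in 6 moves.

Answer: 6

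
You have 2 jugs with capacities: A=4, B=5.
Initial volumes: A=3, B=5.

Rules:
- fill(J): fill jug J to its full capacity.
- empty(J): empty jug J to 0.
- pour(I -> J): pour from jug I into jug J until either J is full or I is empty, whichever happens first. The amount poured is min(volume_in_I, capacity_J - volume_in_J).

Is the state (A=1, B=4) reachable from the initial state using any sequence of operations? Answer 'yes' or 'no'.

BFS explored all 18 reachable states.
Reachable set includes: (0,0), (0,1), (0,2), (0,3), (0,4), (0,5), (1,0), (1,5), (2,0), (2,5), (3,0), (3,5) ...
Target (A=1, B=4) not in reachable set → no.

Answer: no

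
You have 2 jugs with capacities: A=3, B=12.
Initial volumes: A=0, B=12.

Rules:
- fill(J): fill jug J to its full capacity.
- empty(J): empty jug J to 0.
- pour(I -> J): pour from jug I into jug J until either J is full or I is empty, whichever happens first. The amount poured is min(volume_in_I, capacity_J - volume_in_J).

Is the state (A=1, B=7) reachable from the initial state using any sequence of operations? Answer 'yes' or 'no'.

BFS explored all 10 reachable states.
Reachable set includes: (0,0), (0,3), (0,6), (0,9), (0,12), (3,0), (3,3), (3,6), (3,9), (3,12)
Target (A=1, B=7) not in reachable set → no.

Answer: no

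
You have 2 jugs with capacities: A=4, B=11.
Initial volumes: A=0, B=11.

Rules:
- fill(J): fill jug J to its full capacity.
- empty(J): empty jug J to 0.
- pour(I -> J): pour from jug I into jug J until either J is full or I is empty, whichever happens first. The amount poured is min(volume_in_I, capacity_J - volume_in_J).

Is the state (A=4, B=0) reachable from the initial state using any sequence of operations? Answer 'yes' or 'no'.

Answer: yes

Derivation:
BFS from (A=0, B=11):
  1. fill(A) -> (A=4 B=11)
  2. empty(B) -> (A=4 B=0)
Target reached → yes.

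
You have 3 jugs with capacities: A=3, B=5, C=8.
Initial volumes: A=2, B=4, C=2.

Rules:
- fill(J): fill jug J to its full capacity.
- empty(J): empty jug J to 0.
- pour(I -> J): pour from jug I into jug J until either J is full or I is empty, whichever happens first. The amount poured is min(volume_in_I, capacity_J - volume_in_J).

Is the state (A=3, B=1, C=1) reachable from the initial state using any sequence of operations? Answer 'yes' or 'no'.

BFS from (A=2, B=4, C=2):
  1. pour(C -> A) -> (A=3 B=4 C=1)
  2. empty(A) -> (A=0 B=4 C=1)
  3. pour(B -> A) -> (A=3 B=1 C=1)
Target reached → yes.

Answer: yes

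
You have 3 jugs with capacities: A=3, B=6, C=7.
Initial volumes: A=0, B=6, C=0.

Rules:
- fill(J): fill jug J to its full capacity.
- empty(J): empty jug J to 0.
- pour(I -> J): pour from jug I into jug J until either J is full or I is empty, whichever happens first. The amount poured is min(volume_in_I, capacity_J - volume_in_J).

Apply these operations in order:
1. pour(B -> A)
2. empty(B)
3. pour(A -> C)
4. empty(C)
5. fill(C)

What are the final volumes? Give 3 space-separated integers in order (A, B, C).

Step 1: pour(B -> A) -> (A=3 B=3 C=0)
Step 2: empty(B) -> (A=3 B=0 C=0)
Step 3: pour(A -> C) -> (A=0 B=0 C=3)
Step 4: empty(C) -> (A=0 B=0 C=0)
Step 5: fill(C) -> (A=0 B=0 C=7)

Answer: 0 0 7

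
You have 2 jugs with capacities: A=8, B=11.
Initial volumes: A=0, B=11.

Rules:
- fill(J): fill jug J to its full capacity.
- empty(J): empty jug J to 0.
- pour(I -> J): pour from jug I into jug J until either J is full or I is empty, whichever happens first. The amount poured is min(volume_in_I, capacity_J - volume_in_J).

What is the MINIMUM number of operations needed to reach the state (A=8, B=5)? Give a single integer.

Answer: 8

Derivation:
BFS from (A=0, B=11). One shortest path:
  1. fill(A) -> (A=8 B=11)
  2. empty(B) -> (A=8 B=0)
  3. pour(A -> B) -> (A=0 B=8)
  4. fill(A) -> (A=8 B=8)
  5. pour(A -> B) -> (A=5 B=11)
  6. empty(B) -> (A=5 B=0)
  7. pour(A -> B) -> (A=0 B=5)
  8. fill(A) -> (A=8 B=5)
Reached target in 8 moves.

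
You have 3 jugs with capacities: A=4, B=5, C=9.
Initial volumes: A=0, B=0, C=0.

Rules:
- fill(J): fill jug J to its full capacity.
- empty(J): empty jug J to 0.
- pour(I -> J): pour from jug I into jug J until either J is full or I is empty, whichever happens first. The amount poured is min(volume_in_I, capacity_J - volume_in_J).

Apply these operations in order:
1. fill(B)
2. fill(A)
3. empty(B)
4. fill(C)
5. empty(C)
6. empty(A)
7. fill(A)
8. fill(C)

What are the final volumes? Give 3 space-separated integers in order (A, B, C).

Answer: 4 0 9

Derivation:
Step 1: fill(B) -> (A=0 B=5 C=0)
Step 2: fill(A) -> (A=4 B=5 C=0)
Step 3: empty(B) -> (A=4 B=0 C=0)
Step 4: fill(C) -> (A=4 B=0 C=9)
Step 5: empty(C) -> (A=4 B=0 C=0)
Step 6: empty(A) -> (A=0 B=0 C=0)
Step 7: fill(A) -> (A=4 B=0 C=0)
Step 8: fill(C) -> (A=4 B=0 C=9)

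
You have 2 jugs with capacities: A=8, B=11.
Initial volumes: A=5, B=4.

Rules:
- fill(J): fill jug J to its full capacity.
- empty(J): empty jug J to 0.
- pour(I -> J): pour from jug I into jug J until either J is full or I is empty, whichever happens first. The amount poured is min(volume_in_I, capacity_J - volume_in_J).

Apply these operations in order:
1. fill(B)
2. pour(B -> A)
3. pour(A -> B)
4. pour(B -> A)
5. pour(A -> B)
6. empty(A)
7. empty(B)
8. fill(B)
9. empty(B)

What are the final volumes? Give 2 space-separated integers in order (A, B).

Answer: 0 0

Derivation:
Step 1: fill(B) -> (A=5 B=11)
Step 2: pour(B -> A) -> (A=8 B=8)
Step 3: pour(A -> B) -> (A=5 B=11)
Step 4: pour(B -> A) -> (A=8 B=8)
Step 5: pour(A -> B) -> (A=5 B=11)
Step 6: empty(A) -> (A=0 B=11)
Step 7: empty(B) -> (A=0 B=0)
Step 8: fill(B) -> (A=0 B=11)
Step 9: empty(B) -> (A=0 B=0)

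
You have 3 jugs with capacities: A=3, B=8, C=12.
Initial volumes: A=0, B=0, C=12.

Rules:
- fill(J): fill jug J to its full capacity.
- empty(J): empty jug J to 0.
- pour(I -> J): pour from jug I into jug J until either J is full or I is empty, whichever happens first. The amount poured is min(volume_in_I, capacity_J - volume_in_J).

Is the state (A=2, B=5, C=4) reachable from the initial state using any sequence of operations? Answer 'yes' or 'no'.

BFS explored all 314 reachable states.
Reachable set includes: (0,0,0), (0,0,1), (0,0,2), (0,0,3), (0,0,4), (0,0,5), (0,0,6), (0,0,7), (0,0,8), (0,0,9), (0,0,10), (0,0,11) ...
Target (A=2, B=5, C=4) not in reachable set → no.

Answer: no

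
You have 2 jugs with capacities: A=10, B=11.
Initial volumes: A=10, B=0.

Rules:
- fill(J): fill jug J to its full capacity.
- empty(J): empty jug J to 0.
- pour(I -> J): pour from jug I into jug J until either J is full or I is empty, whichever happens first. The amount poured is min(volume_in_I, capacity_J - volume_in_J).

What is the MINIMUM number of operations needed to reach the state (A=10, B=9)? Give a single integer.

Answer: 6

Derivation:
BFS from (A=10, B=0). One shortest path:
  1. pour(A -> B) -> (A=0 B=10)
  2. fill(A) -> (A=10 B=10)
  3. pour(A -> B) -> (A=9 B=11)
  4. empty(B) -> (A=9 B=0)
  5. pour(A -> B) -> (A=0 B=9)
  6. fill(A) -> (A=10 B=9)
Reached target in 6 moves.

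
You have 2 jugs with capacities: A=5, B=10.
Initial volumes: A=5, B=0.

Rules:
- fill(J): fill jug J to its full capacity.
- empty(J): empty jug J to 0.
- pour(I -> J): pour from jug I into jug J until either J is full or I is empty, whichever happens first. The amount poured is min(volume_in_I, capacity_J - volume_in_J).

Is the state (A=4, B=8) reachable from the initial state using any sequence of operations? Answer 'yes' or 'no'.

BFS explored all 6 reachable states.
Reachable set includes: (0,0), (0,5), (0,10), (5,0), (5,5), (5,10)
Target (A=4, B=8) not in reachable set → no.

Answer: no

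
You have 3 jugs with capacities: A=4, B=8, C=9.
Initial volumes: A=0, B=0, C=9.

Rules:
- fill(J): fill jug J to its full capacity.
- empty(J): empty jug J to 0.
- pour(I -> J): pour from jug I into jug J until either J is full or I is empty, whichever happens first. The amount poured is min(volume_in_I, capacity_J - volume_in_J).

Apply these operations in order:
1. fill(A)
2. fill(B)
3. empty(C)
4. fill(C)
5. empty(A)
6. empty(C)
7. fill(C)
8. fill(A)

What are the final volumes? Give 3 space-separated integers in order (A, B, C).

Step 1: fill(A) -> (A=4 B=0 C=9)
Step 2: fill(B) -> (A=4 B=8 C=9)
Step 3: empty(C) -> (A=4 B=8 C=0)
Step 4: fill(C) -> (A=4 B=8 C=9)
Step 5: empty(A) -> (A=0 B=8 C=9)
Step 6: empty(C) -> (A=0 B=8 C=0)
Step 7: fill(C) -> (A=0 B=8 C=9)
Step 8: fill(A) -> (A=4 B=8 C=9)

Answer: 4 8 9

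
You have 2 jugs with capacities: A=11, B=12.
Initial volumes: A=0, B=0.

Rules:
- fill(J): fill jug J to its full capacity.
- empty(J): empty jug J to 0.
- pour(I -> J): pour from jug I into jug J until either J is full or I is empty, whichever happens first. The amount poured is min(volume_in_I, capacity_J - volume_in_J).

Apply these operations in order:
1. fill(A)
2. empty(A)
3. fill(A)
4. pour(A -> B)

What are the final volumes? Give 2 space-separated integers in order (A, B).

Answer: 0 11

Derivation:
Step 1: fill(A) -> (A=11 B=0)
Step 2: empty(A) -> (A=0 B=0)
Step 3: fill(A) -> (A=11 B=0)
Step 4: pour(A -> B) -> (A=0 B=11)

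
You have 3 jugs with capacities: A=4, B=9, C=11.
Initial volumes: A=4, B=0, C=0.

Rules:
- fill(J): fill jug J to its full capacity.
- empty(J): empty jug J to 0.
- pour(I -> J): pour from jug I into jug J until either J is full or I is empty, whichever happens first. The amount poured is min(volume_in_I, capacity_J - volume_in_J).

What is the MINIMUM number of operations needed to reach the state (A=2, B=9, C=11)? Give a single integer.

BFS from (A=4, B=0, C=0). One shortest path:
  1. fill(B) -> (A=4 B=9 C=0)
  2. pour(B -> C) -> (A=4 B=0 C=9)
  3. fill(B) -> (A=4 B=9 C=9)
  4. pour(A -> C) -> (A=2 B=9 C=11)
Reached target in 4 moves.

Answer: 4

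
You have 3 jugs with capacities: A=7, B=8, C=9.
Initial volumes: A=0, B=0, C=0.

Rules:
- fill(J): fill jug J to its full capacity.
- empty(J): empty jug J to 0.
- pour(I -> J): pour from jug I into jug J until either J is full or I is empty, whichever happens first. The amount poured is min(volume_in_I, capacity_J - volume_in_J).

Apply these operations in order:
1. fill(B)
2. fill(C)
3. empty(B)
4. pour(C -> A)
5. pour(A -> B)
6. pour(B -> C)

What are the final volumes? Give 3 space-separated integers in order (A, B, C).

Step 1: fill(B) -> (A=0 B=8 C=0)
Step 2: fill(C) -> (A=0 B=8 C=9)
Step 3: empty(B) -> (A=0 B=0 C=9)
Step 4: pour(C -> A) -> (A=7 B=0 C=2)
Step 5: pour(A -> B) -> (A=0 B=7 C=2)
Step 6: pour(B -> C) -> (A=0 B=0 C=9)

Answer: 0 0 9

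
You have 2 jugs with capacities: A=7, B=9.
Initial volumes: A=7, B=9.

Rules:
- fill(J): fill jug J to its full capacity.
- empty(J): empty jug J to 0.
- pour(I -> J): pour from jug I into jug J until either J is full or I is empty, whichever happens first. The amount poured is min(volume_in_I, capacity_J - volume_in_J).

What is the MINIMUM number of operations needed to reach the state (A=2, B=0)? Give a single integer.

BFS from (A=7, B=9). One shortest path:
  1. empty(A) -> (A=0 B=9)
  2. pour(B -> A) -> (A=7 B=2)
  3. empty(A) -> (A=0 B=2)
  4. pour(B -> A) -> (A=2 B=0)
Reached target in 4 moves.

Answer: 4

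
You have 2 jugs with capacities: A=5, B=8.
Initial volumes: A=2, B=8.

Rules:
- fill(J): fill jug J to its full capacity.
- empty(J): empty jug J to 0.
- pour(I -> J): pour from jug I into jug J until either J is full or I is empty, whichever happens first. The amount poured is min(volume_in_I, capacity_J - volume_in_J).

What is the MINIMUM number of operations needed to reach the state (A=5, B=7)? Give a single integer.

BFS from (A=2, B=8). One shortest path:
  1. empty(B) -> (A=2 B=0)
  2. pour(A -> B) -> (A=0 B=2)
  3. fill(A) -> (A=5 B=2)
  4. pour(A -> B) -> (A=0 B=7)
  5. fill(A) -> (A=5 B=7)
Reached target in 5 moves.

Answer: 5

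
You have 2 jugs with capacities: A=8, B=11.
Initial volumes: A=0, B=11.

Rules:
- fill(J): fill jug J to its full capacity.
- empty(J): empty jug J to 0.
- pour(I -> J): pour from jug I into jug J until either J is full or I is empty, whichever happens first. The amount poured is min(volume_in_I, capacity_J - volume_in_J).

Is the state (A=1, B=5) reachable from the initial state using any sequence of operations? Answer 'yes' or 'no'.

BFS explored all 38 reachable states.
Reachable set includes: (0,0), (0,1), (0,2), (0,3), (0,4), (0,5), (0,6), (0,7), (0,8), (0,9), (0,10), (0,11) ...
Target (A=1, B=5) not in reachable set → no.

Answer: no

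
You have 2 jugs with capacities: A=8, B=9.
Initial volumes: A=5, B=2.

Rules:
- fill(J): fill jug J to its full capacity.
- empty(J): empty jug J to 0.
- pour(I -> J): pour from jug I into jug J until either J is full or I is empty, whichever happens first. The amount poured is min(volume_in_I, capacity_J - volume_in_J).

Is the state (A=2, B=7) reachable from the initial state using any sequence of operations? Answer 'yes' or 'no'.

BFS explored all 35 reachable states.
Reachable set includes: (0,0), (0,1), (0,2), (0,3), (0,4), (0,5), (0,6), (0,7), (0,8), (0,9), (1,0), (1,9) ...
Target (A=2, B=7) not in reachable set → no.

Answer: no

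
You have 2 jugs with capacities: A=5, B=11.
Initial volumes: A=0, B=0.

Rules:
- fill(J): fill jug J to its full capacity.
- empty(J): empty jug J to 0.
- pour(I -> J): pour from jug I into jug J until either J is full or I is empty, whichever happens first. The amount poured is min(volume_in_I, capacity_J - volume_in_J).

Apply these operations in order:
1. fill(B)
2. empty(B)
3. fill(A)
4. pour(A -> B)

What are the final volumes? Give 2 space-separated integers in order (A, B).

Answer: 0 5

Derivation:
Step 1: fill(B) -> (A=0 B=11)
Step 2: empty(B) -> (A=0 B=0)
Step 3: fill(A) -> (A=5 B=0)
Step 4: pour(A -> B) -> (A=0 B=5)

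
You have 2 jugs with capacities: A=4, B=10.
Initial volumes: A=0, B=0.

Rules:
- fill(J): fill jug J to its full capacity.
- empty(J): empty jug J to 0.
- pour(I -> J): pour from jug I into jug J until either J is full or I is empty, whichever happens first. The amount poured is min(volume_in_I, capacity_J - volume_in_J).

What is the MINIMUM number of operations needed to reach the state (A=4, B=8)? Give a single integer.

Answer: 5

Derivation:
BFS from (A=0, B=0). One shortest path:
  1. fill(A) -> (A=4 B=0)
  2. pour(A -> B) -> (A=0 B=4)
  3. fill(A) -> (A=4 B=4)
  4. pour(A -> B) -> (A=0 B=8)
  5. fill(A) -> (A=4 B=8)
Reached target in 5 moves.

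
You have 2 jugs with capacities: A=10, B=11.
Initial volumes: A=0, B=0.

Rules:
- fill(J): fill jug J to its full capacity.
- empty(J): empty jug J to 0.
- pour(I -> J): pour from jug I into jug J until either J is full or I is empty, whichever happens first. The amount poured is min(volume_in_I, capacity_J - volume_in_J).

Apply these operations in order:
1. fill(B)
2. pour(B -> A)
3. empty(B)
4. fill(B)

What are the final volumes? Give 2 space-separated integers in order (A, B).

Step 1: fill(B) -> (A=0 B=11)
Step 2: pour(B -> A) -> (A=10 B=1)
Step 3: empty(B) -> (A=10 B=0)
Step 4: fill(B) -> (A=10 B=11)

Answer: 10 11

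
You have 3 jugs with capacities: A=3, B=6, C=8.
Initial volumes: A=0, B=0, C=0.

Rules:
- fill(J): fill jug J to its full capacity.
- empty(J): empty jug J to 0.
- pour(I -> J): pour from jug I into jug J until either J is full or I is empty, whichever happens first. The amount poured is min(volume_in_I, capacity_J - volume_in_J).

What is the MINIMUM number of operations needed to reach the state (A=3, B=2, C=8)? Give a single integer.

BFS from (A=0, B=0, C=0). One shortest path:
  1. fill(A) -> (A=3 B=0 C=0)
  2. fill(C) -> (A=3 B=0 C=8)
  3. pour(C -> B) -> (A=3 B=6 C=2)
  4. empty(B) -> (A=3 B=0 C=2)
  5. pour(C -> B) -> (A=3 B=2 C=0)
  6. fill(C) -> (A=3 B=2 C=8)
Reached target in 6 moves.

Answer: 6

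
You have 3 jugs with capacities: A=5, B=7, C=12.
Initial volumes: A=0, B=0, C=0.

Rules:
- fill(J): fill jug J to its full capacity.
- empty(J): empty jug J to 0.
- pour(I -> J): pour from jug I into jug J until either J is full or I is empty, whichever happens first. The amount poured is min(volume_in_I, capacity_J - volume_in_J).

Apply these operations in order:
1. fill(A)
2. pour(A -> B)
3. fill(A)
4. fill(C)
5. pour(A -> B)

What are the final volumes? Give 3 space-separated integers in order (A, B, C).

Step 1: fill(A) -> (A=5 B=0 C=0)
Step 2: pour(A -> B) -> (A=0 B=5 C=0)
Step 3: fill(A) -> (A=5 B=5 C=0)
Step 4: fill(C) -> (A=5 B=5 C=12)
Step 5: pour(A -> B) -> (A=3 B=7 C=12)

Answer: 3 7 12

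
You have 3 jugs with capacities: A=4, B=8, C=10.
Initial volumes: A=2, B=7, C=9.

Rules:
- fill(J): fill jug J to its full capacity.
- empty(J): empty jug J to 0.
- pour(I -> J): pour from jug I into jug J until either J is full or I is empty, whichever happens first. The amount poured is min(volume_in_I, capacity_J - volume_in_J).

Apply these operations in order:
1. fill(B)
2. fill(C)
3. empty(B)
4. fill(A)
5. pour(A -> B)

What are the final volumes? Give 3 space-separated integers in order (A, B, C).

Step 1: fill(B) -> (A=2 B=8 C=9)
Step 2: fill(C) -> (A=2 B=8 C=10)
Step 3: empty(B) -> (A=2 B=0 C=10)
Step 4: fill(A) -> (A=4 B=0 C=10)
Step 5: pour(A -> B) -> (A=0 B=4 C=10)

Answer: 0 4 10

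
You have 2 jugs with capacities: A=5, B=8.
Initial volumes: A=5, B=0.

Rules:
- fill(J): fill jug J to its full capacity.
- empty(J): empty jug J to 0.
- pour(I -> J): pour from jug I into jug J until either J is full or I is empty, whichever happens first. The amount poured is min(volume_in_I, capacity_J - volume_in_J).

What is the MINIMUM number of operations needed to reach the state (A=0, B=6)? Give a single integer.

BFS from (A=5, B=0). One shortest path:
  1. empty(A) -> (A=0 B=0)
  2. fill(B) -> (A=0 B=8)
  3. pour(B -> A) -> (A=5 B=3)
  4. empty(A) -> (A=0 B=3)
  5. pour(B -> A) -> (A=3 B=0)
  6. fill(B) -> (A=3 B=8)
  7. pour(B -> A) -> (A=5 B=6)
  8. empty(A) -> (A=0 B=6)
Reached target in 8 moves.

Answer: 8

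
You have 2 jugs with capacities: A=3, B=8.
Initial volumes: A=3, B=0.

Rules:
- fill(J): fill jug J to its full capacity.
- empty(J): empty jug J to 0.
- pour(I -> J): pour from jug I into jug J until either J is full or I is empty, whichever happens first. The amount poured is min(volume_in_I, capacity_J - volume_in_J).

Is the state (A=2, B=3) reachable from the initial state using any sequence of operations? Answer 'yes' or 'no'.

Answer: no

Derivation:
BFS explored all 22 reachable states.
Reachable set includes: (0,0), (0,1), (0,2), (0,3), (0,4), (0,5), (0,6), (0,7), (0,8), (1,0), (1,8), (2,0) ...
Target (A=2, B=3) not in reachable set → no.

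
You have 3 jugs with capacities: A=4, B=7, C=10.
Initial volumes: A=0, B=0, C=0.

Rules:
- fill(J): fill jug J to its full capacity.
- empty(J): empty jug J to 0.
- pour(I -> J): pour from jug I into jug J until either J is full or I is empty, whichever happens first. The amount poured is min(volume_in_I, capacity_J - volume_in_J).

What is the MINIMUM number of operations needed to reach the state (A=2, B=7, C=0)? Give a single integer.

BFS from (A=0, B=0, C=0). One shortest path:
  1. fill(B) -> (A=0 B=7 C=0)
  2. fill(C) -> (A=0 B=7 C=10)
  3. pour(C -> A) -> (A=4 B=7 C=6)
  4. empty(A) -> (A=0 B=7 C=6)
  5. pour(C -> A) -> (A=4 B=7 C=2)
  6. empty(A) -> (A=0 B=7 C=2)
  7. pour(C -> A) -> (A=2 B=7 C=0)
Reached target in 7 moves.

Answer: 7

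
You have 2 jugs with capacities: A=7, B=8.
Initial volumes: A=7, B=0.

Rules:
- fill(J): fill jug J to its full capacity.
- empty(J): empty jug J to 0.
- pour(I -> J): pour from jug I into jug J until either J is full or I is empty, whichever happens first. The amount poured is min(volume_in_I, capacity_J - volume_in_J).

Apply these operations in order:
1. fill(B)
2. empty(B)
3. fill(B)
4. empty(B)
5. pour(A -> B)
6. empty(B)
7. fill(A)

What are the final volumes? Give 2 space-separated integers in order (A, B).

Step 1: fill(B) -> (A=7 B=8)
Step 2: empty(B) -> (A=7 B=0)
Step 3: fill(B) -> (A=7 B=8)
Step 4: empty(B) -> (A=7 B=0)
Step 5: pour(A -> B) -> (A=0 B=7)
Step 6: empty(B) -> (A=0 B=0)
Step 7: fill(A) -> (A=7 B=0)

Answer: 7 0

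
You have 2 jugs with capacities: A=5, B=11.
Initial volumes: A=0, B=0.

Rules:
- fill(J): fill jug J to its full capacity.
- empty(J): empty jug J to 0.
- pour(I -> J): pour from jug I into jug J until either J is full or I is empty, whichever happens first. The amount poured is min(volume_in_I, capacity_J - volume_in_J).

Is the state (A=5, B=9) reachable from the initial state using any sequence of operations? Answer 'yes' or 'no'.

Answer: yes

Derivation:
BFS from (A=0, B=0):
  1. fill(A) -> (A=5 B=0)
  2. pour(A -> B) -> (A=0 B=5)
  3. fill(A) -> (A=5 B=5)
  4. pour(A -> B) -> (A=0 B=10)
  5. fill(A) -> (A=5 B=10)
  6. pour(A -> B) -> (A=4 B=11)
  7. empty(B) -> (A=4 B=0)
  8. pour(A -> B) -> (A=0 B=4)
  9. fill(A) -> (A=5 B=4)
  10. pour(A -> B) -> (A=0 B=9)
  11. fill(A) -> (A=5 B=9)
Target reached → yes.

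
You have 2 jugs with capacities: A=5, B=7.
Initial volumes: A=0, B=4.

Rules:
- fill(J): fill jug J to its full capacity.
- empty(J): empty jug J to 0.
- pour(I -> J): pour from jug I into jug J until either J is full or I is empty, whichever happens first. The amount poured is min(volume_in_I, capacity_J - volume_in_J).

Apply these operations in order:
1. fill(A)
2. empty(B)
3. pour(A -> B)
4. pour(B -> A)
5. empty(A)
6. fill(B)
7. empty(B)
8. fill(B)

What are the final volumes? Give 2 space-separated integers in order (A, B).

Step 1: fill(A) -> (A=5 B=4)
Step 2: empty(B) -> (A=5 B=0)
Step 3: pour(A -> B) -> (A=0 B=5)
Step 4: pour(B -> A) -> (A=5 B=0)
Step 5: empty(A) -> (A=0 B=0)
Step 6: fill(B) -> (A=0 B=7)
Step 7: empty(B) -> (A=0 B=0)
Step 8: fill(B) -> (A=0 B=7)

Answer: 0 7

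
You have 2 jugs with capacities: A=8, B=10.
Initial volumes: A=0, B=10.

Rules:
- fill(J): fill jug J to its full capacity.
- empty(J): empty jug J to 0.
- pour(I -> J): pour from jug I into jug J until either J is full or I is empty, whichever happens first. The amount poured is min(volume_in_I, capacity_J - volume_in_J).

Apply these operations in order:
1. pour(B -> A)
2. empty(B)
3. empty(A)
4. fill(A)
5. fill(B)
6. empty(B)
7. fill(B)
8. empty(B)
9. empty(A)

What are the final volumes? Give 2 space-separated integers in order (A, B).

Answer: 0 0

Derivation:
Step 1: pour(B -> A) -> (A=8 B=2)
Step 2: empty(B) -> (A=8 B=0)
Step 3: empty(A) -> (A=0 B=0)
Step 4: fill(A) -> (A=8 B=0)
Step 5: fill(B) -> (A=8 B=10)
Step 6: empty(B) -> (A=8 B=0)
Step 7: fill(B) -> (A=8 B=10)
Step 8: empty(B) -> (A=8 B=0)
Step 9: empty(A) -> (A=0 B=0)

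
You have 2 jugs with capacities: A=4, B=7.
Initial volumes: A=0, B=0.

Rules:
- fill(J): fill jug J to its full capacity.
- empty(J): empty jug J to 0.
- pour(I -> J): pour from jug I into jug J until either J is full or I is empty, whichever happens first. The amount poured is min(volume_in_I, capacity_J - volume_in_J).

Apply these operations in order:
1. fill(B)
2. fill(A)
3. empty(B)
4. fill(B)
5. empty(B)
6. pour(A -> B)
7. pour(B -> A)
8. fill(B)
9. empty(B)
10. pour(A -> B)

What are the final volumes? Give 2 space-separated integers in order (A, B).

Answer: 0 4

Derivation:
Step 1: fill(B) -> (A=0 B=7)
Step 2: fill(A) -> (A=4 B=7)
Step 3: empty(B) -> (A=4 B=0)
Step 4: fill(B) -> (A=4 B=7)
Step 5: empty(B) -> (A=4 B=0)
Step 6: pour(A -> B) -> (A=0 B=4)
Step 7: pour(B -> A) -> (A=4 B=0)
Step 8: fill(B) -> (A=4 B=7)
Step 9: empty(B) -> (A=4 B=0)
Step 10: pour(A -> B) -> (A=0 B=4)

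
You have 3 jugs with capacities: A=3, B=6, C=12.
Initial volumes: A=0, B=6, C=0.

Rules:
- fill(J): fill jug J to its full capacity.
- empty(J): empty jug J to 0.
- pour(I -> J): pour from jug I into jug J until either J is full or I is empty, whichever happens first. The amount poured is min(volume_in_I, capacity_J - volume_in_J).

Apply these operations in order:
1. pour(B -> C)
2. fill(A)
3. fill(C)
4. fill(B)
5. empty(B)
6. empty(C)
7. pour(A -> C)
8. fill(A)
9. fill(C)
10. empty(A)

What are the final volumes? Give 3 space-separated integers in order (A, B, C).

Step 1: pour(B -> C) -> (A=0 B=0 C=6)
Step 2: fill(A) -> (A=3 B=0 C=6)
Step 3: fill(C) -> (A=3 B=0 C=12)
Step 4: fill(B) -> (A=3 B=6 C=12)
Step 5: empty(B) -> (A=3 B=0 C=12)
Step 6: empty(C) -> (A=3 B=0 C=0)
Step 7: pour(A -> C) -> (A=0 B=0 C=3)
Step 8: fill(A) -> (A=3 B=0 C=3)
Step 9: fill(C) -> (A=3 B=0 C=12)
Step 10: empty(A) -> (A=0 B=0 C=12)

Answer: 0 0 12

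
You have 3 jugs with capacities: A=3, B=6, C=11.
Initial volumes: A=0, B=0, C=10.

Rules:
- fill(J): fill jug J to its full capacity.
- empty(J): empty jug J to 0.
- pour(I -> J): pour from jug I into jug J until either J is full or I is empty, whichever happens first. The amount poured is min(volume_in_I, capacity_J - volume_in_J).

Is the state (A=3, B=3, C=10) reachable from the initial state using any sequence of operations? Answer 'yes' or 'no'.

BFS from (A=0, B=0, C=10):
  1. fill(B) -> (A=0 B=6 C=10)
  2. pour(B -> A) -> (A=3 B=3 C=10)
Target reached → yes.

Answer: yes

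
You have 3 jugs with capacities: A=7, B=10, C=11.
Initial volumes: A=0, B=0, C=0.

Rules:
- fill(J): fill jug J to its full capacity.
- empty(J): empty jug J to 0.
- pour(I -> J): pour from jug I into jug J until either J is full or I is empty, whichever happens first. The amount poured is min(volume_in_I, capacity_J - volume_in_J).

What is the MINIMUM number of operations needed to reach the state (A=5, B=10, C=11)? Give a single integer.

Answer: 8

Derivation:
BFS from (A=0, B=0, C=0). One shortest path:
  1. fill(C) -> (A=0 B=0 C=11)
  2. pour(C -> A) -> (A=7 B=0 C=4)
  3. empty(A) -> (A=0 B=0 C=4)
  4. pour(C -> A) -> (A=4 B=0 C=0)
  5. fill(C) -> (A=4 B=0 C=11)
  6. pour(C -> B) -> (A=4 B=10 C=1)
  7. pour(C -> A) -> (A=5 B=10 C=0)
  8. fill(C) -> (A=5 B=10 C=11)
Reached target in 8 moves.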